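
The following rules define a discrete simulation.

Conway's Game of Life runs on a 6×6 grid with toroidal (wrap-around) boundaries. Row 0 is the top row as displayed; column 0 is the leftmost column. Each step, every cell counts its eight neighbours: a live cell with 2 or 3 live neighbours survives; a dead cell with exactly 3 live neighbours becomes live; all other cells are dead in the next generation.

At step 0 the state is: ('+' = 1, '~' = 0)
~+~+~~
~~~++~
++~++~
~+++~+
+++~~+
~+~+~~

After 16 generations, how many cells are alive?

12

[0] ~+~+~~
~~~++~
++~++~
~+++~+
+++~~+
~+~+~~
[1] ~~~+~~
++~~~+
++~~~~
~~~~~~
~~~~~+
~~~++~
[2] +~++~+
~++~~+
~+~~~+
+~~~~~
~~~~+~
~~~++~
[3] +~~~~+
~~~+~+
~++~~+
+~~~~+
~~~+++
~~+~~~
[4] +~~~++
~++~~+
~++~~+
~+++~~
+~~+++
+~~+~~
[5] ~~+++~
~~++~~
~~~~+~
~~~~~~
+~~~~+
~+~+~~
[6] ~+~~+~
~~+~~~
~~~+~~
~~~~~+
+~~~~~
++~+~+
[7] ~+~+++
~~++~~
~~~~~~
~~~~~~
~+~~+~
~++~++
[8] ~+~~~+
~~++~~
~~~~~~
~~~~~~
++++++
~+~~~~
[9] ++~~~~
~~+~~~
~~~~~~
++++++
++++++
~~~+~~
[10] ~++~~~
~+~~~~
+~~~++
~~~~~~
~~~~~~
~~~+~~
[11] ~++~~~
~++~~+
+~~~~+
~~~~~+
~~~~~~
~~+~~~
[12] +~~+~~
~~+~~+
~+~~++
+~~~~+
~~~~~~
~++~~~
[13] +~~+~~
~+++~+
~+~~+~
+~~~++
++~~~~
~++~~~
[14] +~~++~
~+~+~+
~+~~~~
~~~~+~
~~+~~~
~~+~~~
[15] ++~+++
~+~+~+
+~+~+~
~~~~~~
~~~+~~
~++~~~
[16] ~~~+~+
~~~~~~
++++++
~~~+~~
~~+~~~
~+~~~+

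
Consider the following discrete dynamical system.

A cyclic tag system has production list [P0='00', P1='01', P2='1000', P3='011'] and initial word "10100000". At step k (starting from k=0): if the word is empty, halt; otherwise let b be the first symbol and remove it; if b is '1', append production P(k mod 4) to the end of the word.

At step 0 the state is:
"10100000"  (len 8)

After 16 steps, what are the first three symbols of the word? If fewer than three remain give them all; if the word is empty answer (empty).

0) "10100000"  (len 8)
1) "010000000"  (len 9)
2) "10000000"  (len 8)
3) "00000001000"  (len 11)
4) "0000001000"  (len 10)
5) "000001000"  (len 9)
6) "00001000"  (len 8)
7) "0001000"  (len 7)
8) "001000"  (len 6)
9) "01000"  (len 5)
10) "1000"  (len 4)
11) "0001000"  (len 7)
12) "001000"  (len 6)
13) "01000"  (len 5)
14) "1000"  (len 4)
15) "0001000"  (len 7)
16) "001000"  (len 6)

001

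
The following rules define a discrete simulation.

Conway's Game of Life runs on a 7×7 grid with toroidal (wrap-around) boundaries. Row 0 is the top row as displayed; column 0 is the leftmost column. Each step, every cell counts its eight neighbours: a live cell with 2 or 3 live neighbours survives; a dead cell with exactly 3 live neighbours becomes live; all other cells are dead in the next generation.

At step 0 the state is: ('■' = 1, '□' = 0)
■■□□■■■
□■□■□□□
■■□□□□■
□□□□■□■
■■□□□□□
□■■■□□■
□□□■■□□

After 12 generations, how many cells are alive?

18

gen 0: ■■□□■■■
□■□■□□□
■■□□□□■
□□□□■□■
■■□□□□□
□■■■□□■
□□□■■□□
gen 1: ■■□□□■■
□□□□■□□
□■■□□■■
□□□□□■■
□■□■□■■
□■□■■□□
□□□□□□□
gen 2: ■□□□□■■
□□■□■□□
■□□□■□■
□■□□□□□
□□□■□□■
■□□■■■□
□■■□■■■
gen 3: ■□■□□□□
□■□■■□□
■■□■□■□
□□□□□■■
■□■■□■■
■■□□□□□
□■■□□□□
gen 4: ■□□□□□□
□□□■■□■
■■□■□■□
□□□■□□□
□□■□■■□
□□□■□□□
□□■□□□□
gen 5: □□□■□□□
□■■■■■■
■□□■□■■
□■□■□■■
□□■□■□□
□□■■■□□
□□□□□□□
gen 6: □□□■□■□
□■□□□□□
□□□□□□□
□■□■□□□
□■□□□□□
□□■□■□□
□□■□■□□
gen 7: □□■■■□□
□□□□□□□
□□■□□□□
□□■□□□□
□■□■□□□
□■■□□□□
□□■□■■□
gen 8: □□■□■■□
□□■□□□□
□□□□□□□
□■■■□□□
□■□■□□□
□■□□■□□
□□□□■■□
gen 9: □□□□■■□
□□□■□□□
□■□■□□□
□■□■□□□
■■□■■□□
□□■■■■□
□□□□□□□
gen 10: □□□□■□□
□□■■□□□
□□□■■□□
□■□■□□□
■■□□□■□
□■■□□■□
□□□□□□□
gen 11: □□□■□□□
□□■□□□□
□□□□■□□
■■□■□□□
■□□□■□■
■■■□□□■
□□□□□□□
gen 12: □□□□□□□
□□□■□□□
□■■■□□□
■■□■■■■
□□□■□■□
□■□□□■■
■■■□□□□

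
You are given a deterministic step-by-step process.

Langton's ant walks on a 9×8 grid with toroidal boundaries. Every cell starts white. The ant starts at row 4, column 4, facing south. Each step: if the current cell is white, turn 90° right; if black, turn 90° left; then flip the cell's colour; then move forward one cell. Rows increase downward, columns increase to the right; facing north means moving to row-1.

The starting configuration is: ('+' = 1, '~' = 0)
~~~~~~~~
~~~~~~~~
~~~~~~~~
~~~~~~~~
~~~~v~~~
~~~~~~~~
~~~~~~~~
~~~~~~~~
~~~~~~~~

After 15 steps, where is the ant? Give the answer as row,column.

gen 0: ~~~~~~~~
~~~~~~~~
~~~~~~~~
~~~~~~~~
~~~~v~~~
~~~~~~~~
~~~~~~~~
~~~~~~~~
~~~~~~~~
gen 1: ~~~~~~~~
~~~~~~~~
~~~~~~~~
~~~~~~~~
~~~<+~~~
~~~~~~~~
~~~~~~~~
~~~~~~~~
~~~~~~~~
gen 2: ~~~~~~~~
~~~~~~~~
~~~~~~~~
~~~^~~~~
~~~++~~~
~~~~~~~~
~~~~~~~~
~~~~~~~~
~~~~~~~~
gen 3: ~~~~~~~~
~~~~~~~~
~~~~~~~~
~~~+>~~~
~~~++~~~
~~~~~~~~
~~~~~~~~
~~~~~~~~
~~~~~~~~
gen 4: ~~~~~~~~
~~~~~~~~
~~~~~~~~
~~~++~~~
~~~+v~~~
~~~~~~~~
~~~~~~~~
~~~~~~~~
~~~~~~~~
gen 5: ~~~~~~~~
~~~~~~~~
~~~~~~~~
~~~++~~~
~~~+~>~~
~~~~~~~~
~~~~~~~~
~~~~~~~~
~~~~~~~~
gen 6: ~~~~~~~~
~~~~~~~~
~~~~~~~~
~~~++~~~
~~~+~+~~
~~~~~v~~
~~~~~~~~
~~~~~~~~
~~~~~~~~
gen 7: ~~~~~~~~
~~~~~~~~
~~~~~~~~
~~~++~~~
~~~+~+~~
~~~~<+~~
~~~~~~~~
~~~~~~~~
~~~~~~~~
gen 8: ~~~~~~~~
~~~~~~~~
~~~~~~~~
~~~++~~~
~~~+^+~~
~~~~++~~
~~~~~~~~
~~~~~~~~
~~~~~~~~
gen 9: ~~~~~~~~
~~~~~~~~
~~~~~~~~
~~~++~~~
~~~++>~~
~~~~++~~
~~~~~~~~
~~~~~~~~
~~~~~~~~
gen 10: ~~~~~~~~
~~~~~~~~
~~~~~~~~
~~~++^~~
~~~++~~~
~~~~++~~
~~~~~~~~
~~~~~~~~
~~~~~~~~
gen 11: ~~~~~~~~
~~~~~~~~
~~~~~~~~
~~~+++>~
~~~++~~~
~~~~++~~
~~~~~~~~
~~~~~~~~
~~~~~~~~
gen 12: ~~~~~~~~
~~~~~~~~
~~~~~~~~
~~~++++~
~~~++~v~
~~~~++~~
~~~~~~~~
~~~~~~~~
~~~~~~~~
gen 13: ~~~~~~~~
~~~~~~~~
~~~~~~~~
~~~++++~
~~~++<+~
~~~~++~~
~~~~~~~~
~~~~~~~~
~~~~~~~~
gen 14: ~~~~~~~~
~~~~~~~~
~~~~~~~~
~~~++^+~
~~~++++~
~~~~++~~
~~~~~~~~
~~~~~~~~
~~~~~~~~
gen 15: ~~~~~~~~
~~~~~~~~
~~~~~~~~
~~~+<~+~
~~~++++~
~~~~++~~
~~~~~~~~
~~~~~~~~
~~~~~~~~

3,4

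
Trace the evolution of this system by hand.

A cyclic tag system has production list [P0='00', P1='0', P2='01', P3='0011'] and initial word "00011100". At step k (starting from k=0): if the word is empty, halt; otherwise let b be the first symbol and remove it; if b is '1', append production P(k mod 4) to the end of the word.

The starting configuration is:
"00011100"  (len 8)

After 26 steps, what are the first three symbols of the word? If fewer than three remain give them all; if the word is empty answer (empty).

100

step 0: "00011100"  (len 8)
step 1: "0011100"  (len 7)
step 2: "011100"  (len 6)
step 3: "11100"  (len 5)
step 4: "11000011"  (len 8)
step 5: "100001100"  (len 9)
step 6: "000011000"  (len 9)
step 7: "00011000"  (len 8)
step 8: "0011000"  (len 7)
step 9: "011000"  (len 6)
step 10: "11000"  (len 5)
step 11: "100001"  (len 6)
step 12: "000010011"  (len 9)
step 13: "00010011"  (len 8)
step 14: "0010011"  (len 7)
step 15: "010011"  (len 6)
step 16: "10011"  (len 5)
step 17: "001100"  (len 6)
step 18: "01100"  (len 5)
step 19: "1100"  (len 4)
step 20: "1000011"  (len 7)
step 21: "00001100"  (len 8)
step 22: "0001100"  (len 7)
step 23: "001100"  (len 6)
step 24: "01100"  (len 5)
step 25: "1100"  (len 4)
step 26: "1000"  (len 4)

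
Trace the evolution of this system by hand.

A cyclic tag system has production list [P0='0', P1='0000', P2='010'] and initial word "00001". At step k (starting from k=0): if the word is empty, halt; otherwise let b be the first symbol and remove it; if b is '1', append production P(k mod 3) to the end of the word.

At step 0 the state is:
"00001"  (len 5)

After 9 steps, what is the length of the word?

0

gen 0: "00001"  (len 5)
gen 1: "0001"  (len 4)
gen 2: "001"  (len 3)
gen 3: "01"  (len 2)
gen 4: "1"  (len 1)
gen 5: "0000"  (len 4)
gen 6: "000"  (len 3)
gen 7: "00"  (len 2)
gen 8: "0"  (len 1)
gen 9: (halted — word empty)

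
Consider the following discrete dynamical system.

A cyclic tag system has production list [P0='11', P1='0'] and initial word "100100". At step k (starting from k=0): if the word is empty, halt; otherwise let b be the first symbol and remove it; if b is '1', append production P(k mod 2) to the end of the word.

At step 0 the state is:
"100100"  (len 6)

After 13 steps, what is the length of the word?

gen 0: "100100"  (len 6)
gen 1: "0010011"  (len 7)
gen 2: "010011"  (len 6)
gen 3: "10011"  (len 5)
gen 4: "00110"  (len 5)
gen 5: "0110"  (len 4)
gen 6: "110"  (len 3)
gen 7: "1011"  (len 4)
gen 8: "0110"  (len 4)
gen 9: "110"  (len 3)
gen 10: "100"  (len 3)
gen 11: "0011"  (len 4)
gen 12: "011"  (len 3)
gen 13: "11"  (len 2)

2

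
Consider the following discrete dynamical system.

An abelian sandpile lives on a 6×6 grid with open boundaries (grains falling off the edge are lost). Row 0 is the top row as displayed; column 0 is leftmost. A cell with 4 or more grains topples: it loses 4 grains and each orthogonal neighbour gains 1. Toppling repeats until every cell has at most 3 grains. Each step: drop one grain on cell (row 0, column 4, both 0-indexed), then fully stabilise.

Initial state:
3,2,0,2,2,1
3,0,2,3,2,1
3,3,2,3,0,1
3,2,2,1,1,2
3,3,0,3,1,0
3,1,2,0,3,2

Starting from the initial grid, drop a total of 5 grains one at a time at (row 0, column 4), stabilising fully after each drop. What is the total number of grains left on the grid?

69

step 0: 3,2,0,2,2,1
3,0,2,3,2,1
3,3,2,3,0,1
3,2,2,1,1,2
3,3,0,3,1,0
3,1,2,0,3,2
step 1: 3,2,0,2,3,1
3,0,2,3,2,1
3,3,2,3,0,1
3,2,2,1,1,2
3,3,0,3,1,0
3,1,2,0,3,2
step 2: 3,2,0,3,0,2
3,0,2,3,3,1
3,3,2,3,0,1
3,2,2,1,1,2
3,3,0,3,1,0
3,1,2,0,3,2
step 3: 3,2,0,3,1,2
3,0,2,3,3,1
3,3,2,3,0,1
3,2,2,1,1,2
3,3,0,3,1,0
3,1,2,0,3,2
step 4: 3,2,0,3,2,2
3,0,2,3,3,1
3,3,2,3,0,1
3,2,2,1,1,2
3,3,0,3,1,0
3,1,2,0,3,2
step 5: 3,2,0,3,3,2
3,0,2,3,3,1
3,3,2,3,0,1
3,2,2,1,1,2
3,3,0,3,1,0
3,1,2,0,3,2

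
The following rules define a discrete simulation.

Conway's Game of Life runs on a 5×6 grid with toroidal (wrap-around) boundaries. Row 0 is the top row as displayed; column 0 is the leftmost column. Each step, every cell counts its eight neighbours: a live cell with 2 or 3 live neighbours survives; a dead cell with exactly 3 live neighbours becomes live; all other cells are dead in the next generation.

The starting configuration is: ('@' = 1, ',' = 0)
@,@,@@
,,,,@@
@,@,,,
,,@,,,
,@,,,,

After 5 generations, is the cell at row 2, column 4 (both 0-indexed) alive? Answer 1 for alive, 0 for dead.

[0] @,@,@@
,,,,@@
@,@,,,
,,@,,,
,@,,,,
[1] @@,@@,
,,,,@,
,@,@,@
,,@,,,
@@@@,@
[2] ,,,,,,
,@,,,,
,,@@@,
,,,,,@
,,,,,@
[3] ,,,,,,
,,@@,,
,,@@@,
,,,@,@
,,,,,,
[4] ,,,,,,
,,@,@,
,,,,,,
,,@@,,
,,,,,,
[5] ,,,,,,
,,,,,,
,,@,,,
,,,,,,
,,,,,,

0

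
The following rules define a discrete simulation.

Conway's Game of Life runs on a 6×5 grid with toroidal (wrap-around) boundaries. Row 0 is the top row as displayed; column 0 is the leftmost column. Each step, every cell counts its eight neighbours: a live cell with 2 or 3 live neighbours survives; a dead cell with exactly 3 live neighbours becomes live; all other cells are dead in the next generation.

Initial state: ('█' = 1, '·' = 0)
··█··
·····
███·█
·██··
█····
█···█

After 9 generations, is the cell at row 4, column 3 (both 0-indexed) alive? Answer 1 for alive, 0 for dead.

0

k=0  ··█··
·····
███·█
·██··
█····
█···█
k=1  ·····
█·██·
█·██·
··███
█···█
██··█
k=2  ··██·
··██·
█····
··█··
··█··
·█··█
k=3  ·█··█
·████
·███·
·█···
·███·
·█···
k=4  ·█··█
····█
····█
█····
██···
·█·█·
k=5  ··███
···██
█···█
██··█
███·█
·█··█
k=6  ··█··
··█··
·█···
··█··
··█··
·····
k=7  ·····
·██··
·██··
·██··
·····
·····
k=8  ·····
·██··
█··█·
·██··
·····
·····
k=9  ·····
·██··
█··█·
·██··
·····
·····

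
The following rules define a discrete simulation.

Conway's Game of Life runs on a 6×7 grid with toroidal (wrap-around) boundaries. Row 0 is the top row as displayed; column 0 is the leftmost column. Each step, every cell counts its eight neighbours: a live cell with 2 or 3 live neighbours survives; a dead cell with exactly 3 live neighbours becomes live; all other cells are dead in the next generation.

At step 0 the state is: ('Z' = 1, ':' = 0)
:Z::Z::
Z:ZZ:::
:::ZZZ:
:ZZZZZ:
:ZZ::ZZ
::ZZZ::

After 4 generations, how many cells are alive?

2

t=0: :Z::Z::
Z:ZZ:::
:::ZZZ:
:ZZZZZ:
:ZZ::ZZ
::ZZZ::
t=1: :Z::Z::
:ZZ::Z:
:::::ZZ
ZZ:::::
Z:::::Z
Z:::Z::
t=2: ZZZZZZ:
ZZZ:ZZZ
::Z::ZZ
:Z:::Z:
::::::Z
ZZ:::ZZ
t=3: :::::::
:::::::
::ZZ:::
Z::::Z:
:Z:::::
:::Z:::
t=4: :::::::
:::::::
:::::::
:ZZ::::
:::::::
:::::::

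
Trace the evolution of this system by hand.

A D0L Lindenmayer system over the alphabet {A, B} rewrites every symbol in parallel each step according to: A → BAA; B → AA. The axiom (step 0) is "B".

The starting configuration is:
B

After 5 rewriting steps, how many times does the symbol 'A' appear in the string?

88

0) B
1) AA
2) BAABAA
3) AABAABAAAABAABAA
4) BAABAAAABAABAAAABAABAABAABAAAABAABAAAABAABAA
5) AABAABAAAABAABAABAABAAAABAABAAAABAABAABAABAAAABAABAAAABAABAAAABAABAAAABAABAABAABAAAABAABAAAABAABAABAABAAAABAABAAAABAABAA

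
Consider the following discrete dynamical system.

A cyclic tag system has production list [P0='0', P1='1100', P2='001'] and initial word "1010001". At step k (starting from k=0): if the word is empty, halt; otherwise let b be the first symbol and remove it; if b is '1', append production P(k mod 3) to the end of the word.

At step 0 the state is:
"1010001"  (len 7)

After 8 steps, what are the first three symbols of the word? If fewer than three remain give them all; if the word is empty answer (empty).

001

[0] "1010001"  (len 7)
[1] "0100010"  (len 7)
[2] "100010"  (len 6)
[3] "00010001"  (len 8)
[4] "0010001"  (len 7)
[5] "010001"  (len 6)
[6] "10001"  (len 5)
[7] "00010"  (len 5)
[8] "0010"  (len 4)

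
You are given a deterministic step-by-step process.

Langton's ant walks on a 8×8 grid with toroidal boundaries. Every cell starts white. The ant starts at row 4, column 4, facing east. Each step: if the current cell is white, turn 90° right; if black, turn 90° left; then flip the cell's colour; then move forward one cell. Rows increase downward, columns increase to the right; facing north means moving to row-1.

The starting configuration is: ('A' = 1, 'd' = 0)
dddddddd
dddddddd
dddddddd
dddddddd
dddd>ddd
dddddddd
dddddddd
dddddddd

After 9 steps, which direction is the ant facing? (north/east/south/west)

north

k=0  dddddddd
dddddddd
dddddddd
dddddddd
dddd>ddd
dddddddd
dddddddd
dddddddd
k=1  dddddddd
dddddddd
dddddddd
dddddddd
ddddAddd
ddddvddd
dddddddd
dddddddd
k=2  dddddddd
dddddddd
dddddddd
dddddddd
ddddAddd
ddd<Addd
dddddddd
dddddddd
k=3  dddddddd
dddddddd
dddddddd
dddddddd
ddd^Addd
dddAAddd
dddddddd
dddddddd
k=4  dddddddd
dddddddd
dddddddd
dddddddd
dddA>ddd
dddAAddd
dddddddd
dddddddd
k=5  dddddddd
dddddddd
dddddddd
dddd^ddd
dddAdddd
dddAAddd
dddddddd
dddddddd
k=6  dddddddd
dddddddd
dddddddd
ddddA>dd
dddAdddd
dddAAddd
dddddddd
dddddddd
k=7  dddddddd
dddddddd
dddddddd
ddddAAdd
dddAdvdd
dddAAddd
dddddddd
dddddddd
k=8  dddddddd
dddddddd
dddddddd
ddddAAdd
dddA<Add
dddAAddd
dddddddd
dddddddd
k=9  dddddddd
dddddddd
dddddddd
dddd^Add
dddAAAdd
dddAAddd
dddddddd
dddddddd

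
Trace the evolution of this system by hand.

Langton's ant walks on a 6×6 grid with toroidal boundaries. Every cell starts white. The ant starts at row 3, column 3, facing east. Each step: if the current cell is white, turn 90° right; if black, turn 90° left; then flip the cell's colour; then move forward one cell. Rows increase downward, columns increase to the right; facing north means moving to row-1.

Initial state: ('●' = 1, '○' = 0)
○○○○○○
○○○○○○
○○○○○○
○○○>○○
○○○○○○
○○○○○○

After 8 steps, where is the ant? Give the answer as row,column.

t=0: ○○○○○○
○○○○○○
○○○○○○
○○○>○○
○○○○○○
○○○○○○
t=1: ○○○○○○
○○○○○○
○○○○○○
○○○●○○
○○○v○○
○○○○○○
t=2: ○○○○○○
○○○○○○
○○○○○○
○○○●○○
○○<●○○
○○○○○○
t=3: ○○○○○○
○○○○○○
○○○○○○
○○^●○○
○○●●○○
○○○○○○
t=4: ○○○○○○
○○○○○○
○○○○○○
○○●>○○
○○●●○○
○○○○○○
t=5: ○○○○○○
○○○○○○
○○○^○○
○○●○○○
○○●●○○
○○○○○○
t=6: ○○○○○○
○○○○○○
○○○●>○
○○●○○○
○○●●○○
○○○○○○
t=7: ○○○○○○
○○○○○○
○○○●●○
○○●○v○
○○●●○○
○○○○○○
t=8: ○○○○○○
○○○○○○
○○○●●○
○○●<●○
○○●●○○
○○○○○○

3,3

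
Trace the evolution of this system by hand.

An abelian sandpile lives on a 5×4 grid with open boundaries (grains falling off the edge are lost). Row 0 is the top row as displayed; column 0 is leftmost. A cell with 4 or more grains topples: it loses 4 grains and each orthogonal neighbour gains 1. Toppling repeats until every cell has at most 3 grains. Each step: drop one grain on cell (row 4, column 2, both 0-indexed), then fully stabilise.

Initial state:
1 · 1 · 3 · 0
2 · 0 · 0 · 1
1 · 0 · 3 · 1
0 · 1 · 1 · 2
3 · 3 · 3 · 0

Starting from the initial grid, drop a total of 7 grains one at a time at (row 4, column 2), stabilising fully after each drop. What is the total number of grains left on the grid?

28

k=0  1 · 1 · 3 · 0
2 · 0 · 0 · 1
1 · 0 · 3 · 1
0 · 1 · 1 · 2
3 · 3 · 3 · 0
k=1  1 · 1 · 3 · 0
2 · 0 · 0 · 1
1 · 0 · 3 · 1
1 · 2 · 2 · 2
0 · 1 · 1 · 1
k=2  1 · 1 · 3 · 0
2 · 0 · 0 · 1
1 · 0 · 3 · 1
1 · 2 · 2 · 2
0 · 1 · 2 · 1
k=3  1 · 1 · 3 · 0
2 · 0 · 0 · 1
1 · 0 · 3 · 1
1 · 2 · 2 · 2
0 · 1 · 3 · 1
k=4  1 · 1 · 3 · 0
2 · 0 · 0 · 1
1 · 0 · 3 · 1
1 · 2 · 3 · 2
0 · 2 · 0 · 2
k=5  1 · 1 · 3 · 0
2 · 0 · 0 · 1
1 · 0 · 3 · 1
1 · 2 · 3 · 2
0 · 2 · 1 · 2
k=6  1 · 1 · 3 · 0
2 · 0 · 0 · 1
1 · 0 · 3 · 1
1 · 2 · 3 · 2
0 · 2 · 2 · 2
k=7  1 · 1 · 3 · 0
2 · 0 · 0 · 1
1 · 0 · 3 · 1
1 · 2 · 3 · 2
0 · 2 · 3 · 2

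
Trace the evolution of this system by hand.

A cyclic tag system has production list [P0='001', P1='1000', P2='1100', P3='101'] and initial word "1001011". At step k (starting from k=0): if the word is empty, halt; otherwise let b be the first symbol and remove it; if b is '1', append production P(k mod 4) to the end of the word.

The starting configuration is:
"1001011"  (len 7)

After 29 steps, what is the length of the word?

k=0  "1001011"  (len 7)
k=1  "001011001"  (len 9)
k=2  "01011001"  (len 8)
k=3  "1011001"  (len 7)
k=4  "011001101"  (len 9)
k=5  "11001101"  (len 8)
k=6  "10011011000"  (len 11)
k=7  "00110110001100"  (len 14)
k=8  "0110110001100"  (len 13)
k=9  "110110001100"  (len 12)
k=10  "101100011001000"  (len 15)
k=11  "011000110010001100"  (len 18)
k=12  "11000110010001100"  (len 17)
k=13  "1000110010001100001"  (len 19)
k=14  "0001100100011000011000"  (len 22)
k=15  "001100100011000011000"  (len 21)
k=16  "01100100011000011000"  (len 20)
k=17  "1100100011000011000"  (len 19)
k=18  "1001000110000110001000"  (len 22)
k=19  "0010001100001100010001100"  (len 25)
k=20  "010001100001100010001100"  (len 24)
k=21  "10001100001100010001100"  (len 23)
k=22  "00011000011000100011001000"  (len 26)
k=23  "0011000011000100011001000"  (len 25)
k=24  "011000011000100011001000"  (len 24)
k=25  "11000011000100011001000"  (len 23)
k=26  "10000110001000110010001000"  (len 26)
k=27  "00001100010001100100010001100"  (len 29)
k=28  "0001100010001100100010001100"  (len 28)
k=29  "001100010001100100010001100"  (len 27)

27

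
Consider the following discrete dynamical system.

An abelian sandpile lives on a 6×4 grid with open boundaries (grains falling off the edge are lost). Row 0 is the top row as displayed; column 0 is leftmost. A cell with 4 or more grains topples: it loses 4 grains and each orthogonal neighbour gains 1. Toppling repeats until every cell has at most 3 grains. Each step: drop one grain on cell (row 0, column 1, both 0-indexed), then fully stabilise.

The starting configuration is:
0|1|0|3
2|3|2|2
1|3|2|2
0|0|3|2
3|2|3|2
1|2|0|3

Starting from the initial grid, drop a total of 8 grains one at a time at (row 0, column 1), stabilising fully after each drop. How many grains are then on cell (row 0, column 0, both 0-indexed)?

2

step 0: 0|1|0|3
2|3|2|2
1|3|2|2
0|0|3|2
3|2|3|2
1|2|0|3
step 1: 0|2|0|3
2|3|2|2
1|3|2|2
0|0|3|2
3|2|3|2
1|2|0|3
step 2: 0|3|0|3
2|3|2|2
1|3|2|2
0|0|3|2
3|2|3|2
1|2|0|3
step 3: 1|1|1|3
3|1|3|2
2|0|3|2
0|1|3|2
3|2|3|2
1|2|0|3
step 4: 1|2|1|3
3|1|3|2
2|0|3|2
0|1|3|2
3|2|3|2
1|2|0|3
step 5: 1|3|1|3
3|1|3|2
2|0|3|2
0|1|3|2
3|2|3|2
1|2|0|3
step 6: 2|0|2|3
3|2|3|2
2|0|3|2
0|1|3|2
3|2|3|2
1|2|0|3
step 7: 2|1|2|3
3|2|3|2
2|0|3|2
0|1|3|2
3|2|3|2
1|2|0|3
step 8: 2|2|2|3
3|2|3|2
2|0|3|2
0|1|3|2
3|2|3|2
1|2|0|3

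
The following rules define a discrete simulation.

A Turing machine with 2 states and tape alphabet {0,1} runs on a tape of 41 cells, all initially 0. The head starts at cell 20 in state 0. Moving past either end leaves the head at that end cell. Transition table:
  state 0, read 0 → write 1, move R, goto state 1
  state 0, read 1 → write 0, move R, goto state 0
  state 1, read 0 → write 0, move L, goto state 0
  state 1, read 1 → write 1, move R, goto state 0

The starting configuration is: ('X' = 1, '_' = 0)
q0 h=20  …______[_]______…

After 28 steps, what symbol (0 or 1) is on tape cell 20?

k=0  q0 h=20  …______[_]______…
k=1  q1 h=21  …_____X[_]______…
k=2  q0 h=20  …______[X]______…
k=3  q0 h=21  …______[_]______…
k=4  q1 h=22  …_____X[_]______…
k=5  q0 h=21  …______[X]______…
k=6  q0 h=22  …______[_]______…
k=7  q1 h=23  …_____X[_]______…
k=8  q0 h=22  …______[X]______…
k=9  q0 h=23  …______[_]______…
k=10  q1 h=24  …_____X[_]______…
k=11  q0 h=23  …______[X]______…
k=12  q0 h=24  …______[_]______…
k=13  q1 h=25  …_____X[_]______…
k=14  q0 h=24  …______[X]______…
k=15  q0 h=25  …______[_]______…
k=16  q1 h=26  …_____X[_]______…
k=17  q0 h=25  …______[X]______…
k=18  q0 h=26  …______[_]______…
k=19  q1 h=27  …_____X[_]______…
k=20  q0 h=26  …______[X]______…
k=21  q0 h=27  …______[_]______…
k=22  q1 h=28  …_____X[_]______…
k=23  q0 h=27  …______[X]______…
k=24  q0 h=28  …______[_]______…
k=25  q1 h=29  …_____X[_]______…
k=26  q0 h=28  …______[X]______…
k=27  q0 h=29  …______[_]______…
k=28  q1 h=30  …_____X[_]______…

0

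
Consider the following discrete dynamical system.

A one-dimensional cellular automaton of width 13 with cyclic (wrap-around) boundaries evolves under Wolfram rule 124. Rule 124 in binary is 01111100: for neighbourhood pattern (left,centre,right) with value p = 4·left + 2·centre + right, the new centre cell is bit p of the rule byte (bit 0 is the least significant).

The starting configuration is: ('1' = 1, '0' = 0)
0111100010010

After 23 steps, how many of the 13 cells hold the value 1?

k=0  0111100010010
k=1  0100110011011
k=2  1110111011111
k=3  0011101110000
k=4  0010111011000
k=5  0011101111100
k=6  0010111000110
k=7  0011101100111
k=8  1010111110101
k=9  1111100011111
k=10  0000110010000
k=11  0000111011000
k=12  0000101111100
k=13  0000111000110
k=14  0000101100111
k=15  1000111110101
k=16  1100100011111
k=17  0110110010000
k=18  0111111011000
k=19  0100001111100
k=20  0110001000110
k=21  0111001100111
k=22  1101101110101
k=23  0111111011111

11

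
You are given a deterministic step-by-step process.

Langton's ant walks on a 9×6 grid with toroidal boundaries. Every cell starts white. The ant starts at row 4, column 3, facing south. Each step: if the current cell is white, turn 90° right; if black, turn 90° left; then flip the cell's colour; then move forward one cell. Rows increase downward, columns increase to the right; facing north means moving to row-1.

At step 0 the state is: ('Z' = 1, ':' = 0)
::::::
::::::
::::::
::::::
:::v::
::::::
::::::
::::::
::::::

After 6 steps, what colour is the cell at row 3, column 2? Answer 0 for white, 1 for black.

1

[0] ::::::
::::::
::::::
::::::
:::v::
::::::
::::::
::::::
::::::
[1] ::::::
::::::
::::::
::::::
::<Z::
::::::
::::::
::::::
::::::
[2] ::::::
::::::
::::::
::^:::
::ZZ::
::::::
::::::
::::::
::::::
[3] ::::::
::::::
::::::
::Z>::
::ZZ::
::::::
::::::
::::::
::::::
[4] ::::::
::::::
::::::
::ZZ::
::Zv::
::::::
::::::
::::::
::::::
[5] ::::::
::::::
::::::
::ZZ::
::Z:>:
::::::
::::::
::::::
::::::
[6] ::::::
::::::
::::::
::ZZ::
::Z:Z:
::::v:
::::::
::::::
::::::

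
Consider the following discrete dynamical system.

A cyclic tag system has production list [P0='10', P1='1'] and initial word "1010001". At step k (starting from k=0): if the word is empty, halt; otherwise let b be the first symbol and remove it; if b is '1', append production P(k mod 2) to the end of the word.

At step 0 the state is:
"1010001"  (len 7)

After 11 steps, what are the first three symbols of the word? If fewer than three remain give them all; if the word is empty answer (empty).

step 0: "1010001"  (len 7)
step 1: "01000110"  (len 8)
step 2: "1000110"  (len 7)
step 3: "00011010"  (len 8)
step 4: "0011010"  (len 7)
step 5: "011010"  (len 6)
step 6: "11010"  (len 5)
step 7: "101010"  (len 6)
step 8: "010101"  (len 6)
step 9: "10101"  (len 5)
step 10: "01011"  (len 5)
step 11: "1011"  (len 4)

101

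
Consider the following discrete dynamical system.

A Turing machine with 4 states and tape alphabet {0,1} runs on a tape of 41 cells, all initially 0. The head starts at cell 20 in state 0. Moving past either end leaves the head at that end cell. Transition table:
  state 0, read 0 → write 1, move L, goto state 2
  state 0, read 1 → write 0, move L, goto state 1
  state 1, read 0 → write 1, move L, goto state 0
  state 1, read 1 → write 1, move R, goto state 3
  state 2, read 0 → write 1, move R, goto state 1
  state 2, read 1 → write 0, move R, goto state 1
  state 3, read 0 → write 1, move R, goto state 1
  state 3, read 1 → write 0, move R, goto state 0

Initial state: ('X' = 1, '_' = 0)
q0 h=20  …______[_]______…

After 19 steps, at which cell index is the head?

25

[0] q0 h=20  …______[_]______…
[1] q2 h=19  …______[_]X_____…
[2] q1 h=20  …_____X[X]______…
[3] q3 h=21  …____XX[_]______…
[4] q1 h=22  …___XXX[_]______…
[5] q0 h=21  …____XX[X]X_____…
[6] q1 h=20  …_____X[X]_X____…
[7] q3 h=21  …____XX[_]X_____…
[8] q1 h=22  …___XXX[X]______…
[9] q3 h=23  …__XXXX[_]______…
[10] q1 h=24  …_XXXXX[_]______…
[11] q0 h=23  …__XXXX[X]X_____…
[12] q1 h=22  …___XXX[X]_X____…
[13] q3 h=23  …__XXXX[_]X_____…
[14] q1 h=24  …_XXXXX[X]______…
[15] q3 h=25  …XXXXXX[_]______…
[16] q1 h=26  …XXXXXX[_]______…
[17] q0 h=25  …XXXXXX[X]X_____…
[18] q1 h=24  …_XXXXX[X]_X____…
[19] q3 h=25  …XXXXXX[_]X_____…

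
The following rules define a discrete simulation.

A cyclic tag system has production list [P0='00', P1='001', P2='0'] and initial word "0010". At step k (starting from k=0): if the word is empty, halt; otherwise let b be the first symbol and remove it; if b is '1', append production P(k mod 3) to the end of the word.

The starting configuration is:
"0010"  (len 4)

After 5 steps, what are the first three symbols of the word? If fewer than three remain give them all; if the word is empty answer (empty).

(empty)

t=0: "0010"  (len 4)
t=1: "010"  (len 3)
t=2: "10"  (len 2)
t=3: "00"  (len 2)
t=4: "0"  (len 1)
t=5: (halted — word empty)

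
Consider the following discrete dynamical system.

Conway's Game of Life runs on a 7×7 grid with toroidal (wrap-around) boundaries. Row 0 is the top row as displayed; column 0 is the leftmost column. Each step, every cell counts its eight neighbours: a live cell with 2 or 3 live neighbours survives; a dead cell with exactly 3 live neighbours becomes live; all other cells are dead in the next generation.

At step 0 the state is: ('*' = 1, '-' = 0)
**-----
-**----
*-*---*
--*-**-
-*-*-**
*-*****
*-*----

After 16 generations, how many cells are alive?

3

gen 0: **-----
-**----
*-*---*
--*-**-
-*-*-**
*-*****
*-*----
gen 1: *------
--*---*
*-*--**
--*-*--
-*-----
-------
--*-**-
gen 2: -*-*-**
-----*-
*-*--**
*-**-**
-------
-------
-------
gen 3: ----***
-**----
*-**---
*-****-
------*
-------
-------
gen 4: -----*-
***-***
*-----*
*-*-**-
---****
-------
-----*-
gen 5: **-----
-*--*--
--*----
**-----
---*--*
------*
-------
gen 6: **-----
***----
*-*----
***----
------*
-------
*------
gen 7: --*---*
--*---*
---*--*
*-*---*
**-----
-------
**-----
gen 8: --*---*
*-**-**
-***-**
--*---*
**----*
-------
**-----
gen 9: --**-*-
-------
-------
---*---
**----*
------*
**-----
gen 10: -**----
-------
-------
*------
*-----*
------*
***---*
gen 11: --*----
-------
-------
*-----*
*-----*
-----*-
--*---*
gen 12: -------
-------
-------
*-----*
*----*-
*----*-
-------
gen 13: -------
-------
-------
*-----*
**---*-
-------
-------
gen 14: -------
-------
-------
**----*
**-----
-------
-------
gen 15: -------
-------
*------
-*----*
-*----*
-------
-------
gen 16: -------
-------
*------
-*----*
-------
-------
-------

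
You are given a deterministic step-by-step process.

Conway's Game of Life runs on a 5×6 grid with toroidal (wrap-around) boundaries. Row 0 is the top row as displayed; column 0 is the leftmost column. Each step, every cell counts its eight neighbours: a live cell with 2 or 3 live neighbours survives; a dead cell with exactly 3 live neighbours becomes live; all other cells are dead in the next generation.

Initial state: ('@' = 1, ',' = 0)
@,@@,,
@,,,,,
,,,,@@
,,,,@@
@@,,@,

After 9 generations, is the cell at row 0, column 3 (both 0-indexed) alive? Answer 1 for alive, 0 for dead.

1

[0] @,@@,,
@,,,,,
,,,,@@
,,,,@@
@@,,@,
[1] @,@@,,
@@,@@,
@,,,@,
,,,@,,
@@@,@,
[2] ,,,,,,
@,,,@,
@@@,@,
@,@@@,
@,,,@@
[3] @,,,@,
@,,@,,
@,@,@,
,,@,,,
@@,,@,
[4] @,,@@,
@,,@@,
,,@,,@
@,@,,,
@@,@,,
[5] @,,,,,
@@@,,,
@,@,@@
@,@@,@
@,,@@,
[6] @,@@,,
,,@@,,
,,,,@,
,,@,,,
@,@@@,
[7] ,,,,,@
,@@,@,
,,@,,,
,@@,@@
,,,,@@
[8] @,,@,@
,@@@,,
@,,,@@
@@@,@@
,,,@,,
[9] @@,@,,
,@@@,,
,,,,,,
,@@,,,
,,,@,,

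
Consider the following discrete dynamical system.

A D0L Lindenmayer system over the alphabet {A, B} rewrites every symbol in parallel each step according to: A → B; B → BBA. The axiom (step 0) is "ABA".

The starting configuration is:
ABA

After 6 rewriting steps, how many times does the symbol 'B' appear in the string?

gen 0: ABA
gen 1: BBBAB
gen 2: BBABBABBABBBA
gen 3: BBABBABBBABBABBBABBABBBABBABBAB
gen 4: BBABBABBBABBABBBABBABBABBBABBABBBABBABBABBBABBABBBABBABBABBBABBABBBABBABBBA
gen 5: BBABBABBBABBABBBABBABBABBBABBABBBABBABBABBBABBABBBABBABBBA…BBABBABBBABBABBBABBABBABBBABBABBBABBABBABBBABBABBBABBABBAB  (len 181)
gen 6: BBABBABBBABBABBBABBABBABBBABBABBBABBABBABBBABBABBBABBABBBA…BBABBABBBABBABBBABBABBABBBABBABBBABBABBABBBABBABBBABBABBBA  (len 437)

309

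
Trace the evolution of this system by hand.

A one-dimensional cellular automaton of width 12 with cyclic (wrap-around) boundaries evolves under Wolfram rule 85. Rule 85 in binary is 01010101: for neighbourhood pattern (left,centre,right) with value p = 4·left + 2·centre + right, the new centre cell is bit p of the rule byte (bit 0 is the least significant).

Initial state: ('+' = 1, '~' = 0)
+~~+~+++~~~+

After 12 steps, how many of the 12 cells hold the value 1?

k=0  +~~+~+++~~~+
k=1  ++~+~~~+++~~
k=2  ~+~+++~~~++~
k=3  ~+~~~+++~~++
k=4  ~+++~~~++~~+
k=5  ~~~+++~~++~+
k=6  ++~~~++~~+~+
k=7  ~+++~~++~+~~
k=8  ~~~++~~+~+++
k=9  ++~~++~+~~~+
k=10  ~++~~+~+++~~
k=11  ~~++~+~~~+++
k=12  +~~+~+++~~~+

6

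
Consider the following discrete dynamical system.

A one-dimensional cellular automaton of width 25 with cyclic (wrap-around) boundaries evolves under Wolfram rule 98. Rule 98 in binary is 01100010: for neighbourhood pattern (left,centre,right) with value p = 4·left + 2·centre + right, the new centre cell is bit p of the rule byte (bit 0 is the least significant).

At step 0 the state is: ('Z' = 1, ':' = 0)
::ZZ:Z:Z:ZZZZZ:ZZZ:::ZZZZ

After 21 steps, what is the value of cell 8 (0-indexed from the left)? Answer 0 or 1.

1

k=0  ::ZZ:Z:Z:ZZZZZ:ZZZ:::ZZZZ
k=1  :Z:ZZ:Z:Z::::ZZ::Z::Z:::Z
k=2  Z:Z:ZZ:Z::::Z:Z:Z::Z:::Z:
k=3  :Z:Z:ZZ::::Z:Z:Z::Z:::Z:Z
k=4  Z:Z:Z:Z:::Z:Z:Z::Z:::Z:Z:
k=5  :Z:Z:Z:::Z:Z:Z::Z:::Z:Z:Z
k=6  Z:Z:Z:::Z:Z:Z::Z:::Z:Z:Z:
k=7  :Z:Z:::Z:Z:Z::Z:::Z:Z:Z:Z
k=8  Z:Z:::Z:Z:Z::Z:::Z:Z:Z:Z:
k=9  :Z:::Z:Z:Z::Z:::Z:Z:Z:Z:Z
k=10  Z:::Z:Z:Z::Z:::Z:Z:Z:Z:Z:
k=11  :::Z:Z:Z::Z:::Z:Z:Z:Z:Z:Z
k=12  ::Z:Z:Z::Z:::Z:Z:Z:Z:Z:Z:
k=13  :Z:Z:Z::Z:::Z:Z:Z:Z:Z:Z::
k=14  Z:Z:Z::Z:::Z:Z:Z:Z:Z:Z:::
k=15  :Z:Z::Z:::Z:Z:Z:Z:Z:Z:::Z
k=16  Z:Z::Z:::Z:Z:Z:Z:Z:Z:::Z:
k=17  :Z::Z:::Z:Z:Z:Z:Z:Z:::Z:Z
k=18  Z::Z:::Z:Z:Z:Z:Z:Z:::Z:Z:
k=19  ::Z:::Z:Z:Z:Z:Z:Z:::Z:Z:Z
k=20  :Z:::Z:Z:Z:Z:Z:Z:::Z:Z:Z:
k=21  Z:::Z:Z:Z:Z:Z:Z:::Z:Z:Z::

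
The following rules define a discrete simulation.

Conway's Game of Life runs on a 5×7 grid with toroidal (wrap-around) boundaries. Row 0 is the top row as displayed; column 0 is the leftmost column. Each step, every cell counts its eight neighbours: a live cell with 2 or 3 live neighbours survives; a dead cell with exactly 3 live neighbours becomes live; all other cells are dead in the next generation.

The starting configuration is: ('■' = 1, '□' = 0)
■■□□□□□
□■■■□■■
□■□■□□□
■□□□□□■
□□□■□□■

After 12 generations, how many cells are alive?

[0] ■■□□□□□
□■■■□■■
□■□■□□□
■□□□□□■
□□□■□□■
[1] □■□■■■□
□□□■■□■
□■□■■■□
■□■□□□■
□■□□□□■
[2] □□□■□□■
■□□□□□■
□■□□□□□
□□■■■□■
□■□■■□■
[3] □□■■■□■
■□□□□□■
□■■■□■■
□■□□■□□
□□□□□□■
[4] □□□■□□■
□□□□□□□
□■■■■■■
□■□■■□■
■□■□■□□
[5] □□□■□□□
■□□□□□■
□■□□□□■
□□□□□□■
■■■□■□■
[6] □□■■□■□
■□□□□□■
□□□□□■■
□□■□□□■
■■■■□■■
[7] □□□■□■□
■□□□■□□
□□□□□■□
□□■■■□□
■□□□□■□
[8] □□□□□■□
□□□□■■■
□□□□□■□
□□□■■■■
□□■□□■■
[9] □□□□□□□
□□□□■□■
□□□■□□□
□□□■□□□
□□□■□□□
[10] □□□□□□□
□□□□□□□
□□□■■□□
□□■■■□□
□□□□□□□
[11] □□□□□□□
□□□□□□□
□□■□■□□
□□■□■□□
□□□■□□□
[12] □□□□□□□
□□□□□□□
□□□□□□□
□□■□■□□
□□□■□□□

3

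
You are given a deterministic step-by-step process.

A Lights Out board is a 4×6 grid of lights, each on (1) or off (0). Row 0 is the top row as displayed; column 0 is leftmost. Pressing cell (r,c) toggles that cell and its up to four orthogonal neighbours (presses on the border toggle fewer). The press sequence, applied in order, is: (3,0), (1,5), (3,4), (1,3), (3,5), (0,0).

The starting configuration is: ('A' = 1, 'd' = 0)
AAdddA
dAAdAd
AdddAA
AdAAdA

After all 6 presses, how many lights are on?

step 0: AAdddA
dAAdAd
AdddAA
AdAAdA
step 1: AAdddA
dAAdAd
ddddAA
dAAAdA
step 2: AAdddd
dAAddA
ddddAd
dAAAdA
step 3: AAdddd
dAAddA
dddddd
dAAdAd
step 4: AAdAdd
dAdAAA
dddAdd
dAAdAd
step 5: AAdAdd
dAdAAA
dddAdA
dAAddA
step 6: dddAdd
AAdAAA
dddAdA
dAAddA

11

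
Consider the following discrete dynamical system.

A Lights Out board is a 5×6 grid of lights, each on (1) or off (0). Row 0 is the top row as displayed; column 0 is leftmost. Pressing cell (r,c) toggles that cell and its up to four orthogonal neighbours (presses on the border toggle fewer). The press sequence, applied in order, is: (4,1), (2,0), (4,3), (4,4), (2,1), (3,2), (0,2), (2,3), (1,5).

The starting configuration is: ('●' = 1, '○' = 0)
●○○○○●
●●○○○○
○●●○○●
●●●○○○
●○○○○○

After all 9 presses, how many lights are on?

[0] ●○○○○●
●●○○○○
○●●○○●
●●●○○○
●○○○○○
[1] ●○○○○●
●●○○○○
○●●○○●
●○●○○○
○●●○○○
[2] ●○○○○●
○●○○○○
●○●○○●
○○●○○○
○●●○○○
[3] ●○○○○●
○●○○○○
●○●○○●
○○●●○○
○●○●●○
[4] ●○○○○●
○●○○○○
●○●○○●
○○●●●○
○●○○○●
[5] ●○○○○●
○○○○○○
○●○○○●
○●●●●○
○●○○○●
[6] ●○○○○●
○○○○○○
○●●○○●
○○○○●○
○●●○○●
[7] ●●●●○●
○○●○○○
○●●○○●
○○○○●○
○●●○○●
[8] ●●●●○●
○○●●○○
○●○●●●
○○○●●○
○●●○○●
[9] ●●●●○○
○○●●●●
○●○●●○
○○○●●○
○●●○○●

16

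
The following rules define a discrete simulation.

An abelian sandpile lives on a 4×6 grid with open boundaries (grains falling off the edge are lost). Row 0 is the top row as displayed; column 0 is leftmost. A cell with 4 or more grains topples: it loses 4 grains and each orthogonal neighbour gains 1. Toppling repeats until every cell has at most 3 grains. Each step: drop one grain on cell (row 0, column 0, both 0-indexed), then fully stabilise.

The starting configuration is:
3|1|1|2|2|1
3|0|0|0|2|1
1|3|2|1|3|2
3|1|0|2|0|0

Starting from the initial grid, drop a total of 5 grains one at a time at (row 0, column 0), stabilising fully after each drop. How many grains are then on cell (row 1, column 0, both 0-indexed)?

[0] 3|1|1|2|2|1
3|0|0|0|2|1
1|3|2|1|3|2
3|1|0|2|0|0
[1] 1|2|1|2|2|1
0|1|0|0|2|1
2|3|2|1|3|2
3|1|0|2|0|0
[2] 2|2|1|2|2|1
0|1|0|0|2|1
2|3|2|1|3|2
3|1|0|2|0|0
[3] 3|2|1|2|2|1
0|1|0|0|2|1
2|3|2|1|3|2
3|1|0|2|0|0
[4] 0|3|1|2|2|1
1|1|0|0|2|1
2|3|2|1|3|2
3|1|0|2|0|0
[5] 1|3|1|2|2|1
1|1|0|0|2|1
2|3|2|1|3|2
3|1|0|2|0|0

1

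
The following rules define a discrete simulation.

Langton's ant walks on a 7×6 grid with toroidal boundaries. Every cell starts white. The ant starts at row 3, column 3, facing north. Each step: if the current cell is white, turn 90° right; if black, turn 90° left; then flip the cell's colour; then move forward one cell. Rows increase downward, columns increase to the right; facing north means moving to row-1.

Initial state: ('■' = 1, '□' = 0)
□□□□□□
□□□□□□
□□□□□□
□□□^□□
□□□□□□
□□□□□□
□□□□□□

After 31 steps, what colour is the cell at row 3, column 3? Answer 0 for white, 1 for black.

0

step 0: □□□□□□
□□□□□□
□□□□□□
□□□^□□
□□□□□□
□□□□□□
□□□□□□
step 1: □□□□□□
□□□□□□
□□□□□□
□□□■>□
□□□□□□
□□□□□□
□□□□□□
step 2: □□□□□□
□□□□□□
□□□□□□
□□□■■□
□□□□v□
□□□□□□
□□□□□□
step 3: □□□□□□
□□□□□□
□□□□□□
□□□■■□
□□□<■□
□□□□□□
□□□□□□
step 4: □□□□□□
□□□□□□
□□□□□□
□□□^■□
□□□■■□
□□□□□□
□□□□□□
step 5: □□□□□□
□□□□□□
□□□□□□
□□<□■□
□□□■■□
□□□□□□
□□□□□□
step 6: □□□□□□
□□□□□□
□□^□□□
□□■□■□
□□□■■□
□□□□□□
□□□□□□
step 7: □□□□□□
□□□□□□
□□■>□□
□□■□■□
□□□■■□
□□□□□□
□□□□□□
step 8: □□□□□□
□□□□□□
□□■■□□
□□■v■□
□□□■■□
□□□□□□
□□□□□□
step 9: □□□□□□
□□□□□□
□□■■□□
□□<■■□
□□□■■□
□□□□□□
□□□□□□
step 10: □□□□□□
□□□□□□
□□■■□□
□□□■■□
□□v■■□
□□□□□□
□□□□□□
step 11: □□□□□□
□□□□□□
□□■■□□
□□□■■□
□<■■■□
□□□□□□
□□□□□□
step 12: □□□□□□
□□□□□□
□□■■□□
□^□■■□
□■■■■□
□□□□□□
□□□□□□
step 13: □□□□□□
□□□□□□
□□■■□□
□■>■■□
□■■■■□
□□□□□□
□□□□□□
step 14: □□□□□□
□□□□□□
□□■■□□
□■■■■□
□■v■■□
□□□□□□
□□□□□□
step 15: □□□□□□
□□□□□□
□□■■□□
□■■■■□
□■□>■□
□□□□□□
□□□□□□
step 16: □□□□□□
□□□□□□
□□■■□□
□■■^■□
□■□□■□
□□□□□□
□□□□□□
step 17: □□□□□□
□□□□□□
□□■■□□
□■<□■□
□■□□■□
□□□□□□
□□□□□□
step 18: □□□□□□
□□□□□□
□□■■□□
□■□□■□
□■v□■□
□□□□□□
□□□□□□
step 19: □□□□□□
□□□□□□
□□■■□□
□■□□■□
□<■□■□
□□□□□□
□□□□□□
step 20: □□□□□□
□□□□□□
□□■■□□
□■□□■□
□□■□■□
□v□□□□
□□□□□□
step 21: □□□□□□
□□□□□□
□□■■□□
□■□□■□
□□■□■□
<■□□□□
□□□□□□
step 22: □□□□□□
□□□□□□
□□■■□□
□■□□■□
^□■□■□
■■□□□□
□□□□□□
step 23: □□□□□□
□□□□□□
□□■■□□
□■□□■□
■>■□■□
■■□□□□
□□□□□□
step 24: □□□□□□
□□□□□□
□□■■□□
□■□□■□
■■■□■□
■v□□□□
□□□□□□
step 25: □□□□□□
□□□□□□
□□■■□□
□■□□■□
■■■□■□
■□>□□□
□□□□□□
step 26: □□□□□□
□□□□□□
□□■■□□
□■□□■□
■■■□■□
■□■□□□
□□v□□□
step 27: □□□□□□
□□□□□□
□□■■□□
□■□□■□
■■■□■□
■□■□□□
□<■□□□
step 28: □□□□□□
□□□□□□
□□■■□□
□■□□■□
■■■□■□
■^■□□□
□■■□□□
step 29: □□□□□□
□□□□□□
□□■■□□
□■□□■□
■■■□■□
■■>□□□
□■■□□□
step 30: □□□□□□
□□□□□□
□□■■□□
□■□□■□
■■^□■□
■■□□□□
□■■□□□
step 31: □□□□□□
□□□□□□
□□■■□□
□■□□■□
■<□□■□
■■□□□□
□■■□□□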